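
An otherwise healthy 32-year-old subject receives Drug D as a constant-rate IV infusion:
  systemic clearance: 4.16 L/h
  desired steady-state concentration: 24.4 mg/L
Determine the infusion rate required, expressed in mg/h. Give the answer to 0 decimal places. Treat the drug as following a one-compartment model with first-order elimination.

At steady state, infusion rate R₀ = Css × CL = 24.4 × 4.160 = 101.5 mg/h

102 mg/h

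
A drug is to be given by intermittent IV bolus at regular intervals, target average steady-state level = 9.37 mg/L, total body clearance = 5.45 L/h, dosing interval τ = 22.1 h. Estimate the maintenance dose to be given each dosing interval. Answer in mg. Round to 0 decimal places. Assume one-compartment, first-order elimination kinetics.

1129 mg

At steady state, Dose/τ = Css × CL.
Dose = Css × CL × τ = 9.37 × 5.450 × 22.1 = 1129 mg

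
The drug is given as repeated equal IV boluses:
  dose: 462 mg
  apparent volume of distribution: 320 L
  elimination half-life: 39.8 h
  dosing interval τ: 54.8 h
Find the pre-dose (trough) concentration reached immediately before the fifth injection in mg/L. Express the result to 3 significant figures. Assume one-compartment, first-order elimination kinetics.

0.884 mg/L

C₀ per dose = Dose / Vd = 462 / 320 = 1.444 mg/L
k = ln2 / t½ = 0.693147 / 39.8 = 0.01742 h⁻¹
Fraction remaining after one interval: r = e^(−kτ) = e^(−0.01742 × 54.8) = 0.3850
Before dose 5, 4 doses have been given (aged 1τ, 2τ, 3τ, 4τ).
C_trough = C₀ × (r + r² + … + r^4) = C₀ × r(1−r^4)/(1−r)
        = 1.444 × 0.3850 × (1 − 0.02197) / (1 − 0.3850) = 0.8841 mg/L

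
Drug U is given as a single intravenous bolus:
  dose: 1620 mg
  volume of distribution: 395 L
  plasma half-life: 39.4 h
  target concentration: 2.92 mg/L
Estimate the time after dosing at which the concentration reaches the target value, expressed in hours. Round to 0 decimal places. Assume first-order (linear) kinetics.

19 h

C₀ = Dose / Vd = 1620 / 395 = 4.101 mg/L
k = ln2 / t½ = 0.693147 / 39.4 = 0.01759 h⁻¹
t = ln(C₀ / C) / k = ln(4.101 / 2.92) / 0.01759
  = ln(1.404) / 0.01759 = 0.3393 / 0.01759 = 19.29 h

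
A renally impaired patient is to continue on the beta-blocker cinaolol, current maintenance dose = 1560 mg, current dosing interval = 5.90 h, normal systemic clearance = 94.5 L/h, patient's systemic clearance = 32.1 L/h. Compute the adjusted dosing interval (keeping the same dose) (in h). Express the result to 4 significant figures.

To keep the same average steady-state level, dosing rate must scale with clearance.
CL ratio = 32.1 / 94.5 = 0.3397
New interval (same dose) = 5.90 / 0.3397 = 17.37 h

17.37 h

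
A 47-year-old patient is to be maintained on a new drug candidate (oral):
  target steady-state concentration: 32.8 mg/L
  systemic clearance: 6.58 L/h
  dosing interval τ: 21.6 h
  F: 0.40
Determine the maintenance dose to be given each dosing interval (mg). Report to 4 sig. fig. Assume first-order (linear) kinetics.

11650 mg

At steady state, F × (Dose/τ) = Css × CL.
Dose = Css × CL × τ / F = 32.8 × 6.580 × 21.6 / 0.40 = 11650 mg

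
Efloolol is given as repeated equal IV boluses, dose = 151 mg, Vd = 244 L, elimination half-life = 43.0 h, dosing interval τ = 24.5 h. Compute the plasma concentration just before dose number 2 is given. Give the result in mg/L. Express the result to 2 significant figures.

0.42 mg/L

C₀ per dose = Dose / Vd = 151 / 244 = 0.6189 mg/L
k = ln2 / t½ = 0.693147 / 43.0 = 0.01612 h⁻¹
Fraction remaining after one interval: r = e^(−kτ) = e^(−0.01612 × 24.5) = 0.6737
Before dose 2, 1 dose has been given (aged 1τ).
C_trough = C₀ × r = 0.6189 × 0.6737 = 0.4170 mg/L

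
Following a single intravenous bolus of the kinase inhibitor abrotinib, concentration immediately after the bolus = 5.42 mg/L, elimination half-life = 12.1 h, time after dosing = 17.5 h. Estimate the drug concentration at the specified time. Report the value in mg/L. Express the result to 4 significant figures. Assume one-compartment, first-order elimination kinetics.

1.989 mg/L

k = ln2 / t½ = 0.693147 / 12.1 = 0.05728 h⁻¹
C = C₀ · e^(−k·t) = 5.420 × e^(−0.05728 × 17.5)
  = 5.420 × 0.3670 = 1.989 mg/L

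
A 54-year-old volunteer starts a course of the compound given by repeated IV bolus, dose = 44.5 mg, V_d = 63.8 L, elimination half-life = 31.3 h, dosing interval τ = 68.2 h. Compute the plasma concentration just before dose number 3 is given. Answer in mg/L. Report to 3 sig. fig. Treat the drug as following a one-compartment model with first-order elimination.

C₀ per dose = Dose / Vd = 44.5 / 63.8 = 0.6975 mg/L
k = ln2 / t½ = 0.693147 / 31.3 = 0.02215 h⁻¹
Fraction remaining after one interval: r = e^(−kτ) = e^(−0.02215 × 68.2) = 0.2208
Before dose 3, 2 doses have been given (aged 1τ, 2τ).
C_trough = C₀ × (r + r²) = 0.6975 × (0.2208 + 0.04875) = 0.1880 mg/L

0.188 mg/L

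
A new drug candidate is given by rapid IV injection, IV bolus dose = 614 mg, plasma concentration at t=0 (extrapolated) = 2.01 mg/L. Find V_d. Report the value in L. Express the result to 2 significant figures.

310 L

Vd = Dose / C₀ = 614.0 / 2.01 = 305.5 L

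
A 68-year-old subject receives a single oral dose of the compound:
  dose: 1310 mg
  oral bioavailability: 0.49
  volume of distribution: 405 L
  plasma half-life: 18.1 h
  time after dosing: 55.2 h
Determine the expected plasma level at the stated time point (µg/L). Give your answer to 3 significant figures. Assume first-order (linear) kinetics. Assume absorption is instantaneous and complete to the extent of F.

Amount reaching circulation = F × Dose = 0.49 × 1310 = 641.9 mg
C₀ = F·Dose / Vd = 641.9 / 405 = 1.585 mg/L
k = ln2 / t½ = 0.693147 / 18.1 = 0.03830 h⁻¹
C = C₀ · e^(−k·t) = 1.585 × e^(−0.03830 × 55.2)
  = 1.585 × 0.1207 = 0.1913 mg/L
Convert: 0.1913 mg/L × 1000 = 191.3 µg/L

191 µg/L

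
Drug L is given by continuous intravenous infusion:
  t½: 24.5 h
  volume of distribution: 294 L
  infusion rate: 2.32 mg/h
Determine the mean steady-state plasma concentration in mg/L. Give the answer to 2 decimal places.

0.28 mg/L

k = ln2 / t½ = 0.693147 / 24.5 = 0.02829 h⁻¹
CL = k × Vd = 0.02829 × 294 = 8.317 L/h
At steady state Css = R₀ / CL = 2.32 / 8.317 = 0.2789 mg/L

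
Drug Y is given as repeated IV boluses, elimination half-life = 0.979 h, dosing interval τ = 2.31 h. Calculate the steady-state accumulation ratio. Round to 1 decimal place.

1.2

k = ln2 / t½ = 0.693147 / 0.979 = 0.7080 h⁻¹
e^(−kτ) = e^(−0.7080 × 2.31) = 0.1949
Accumulation ratio R = 1 / (1 − e^(−kτ)) = 1 / (1 − 0.1949) = 1.242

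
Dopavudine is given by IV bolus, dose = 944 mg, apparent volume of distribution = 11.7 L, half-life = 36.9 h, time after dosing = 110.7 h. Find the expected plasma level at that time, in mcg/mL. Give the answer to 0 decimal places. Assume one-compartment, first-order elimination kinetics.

10 mcg/mL

C₀ = Dose / Vd = 944.0 / 11.7 = 80.68 mg/L
k = ln2 / t½ = 0.693147 / 36.9 = 0.01878 h⁻¹
t / t½ = 110.7 / 36.9 = 3 half-lives
C = C₀ × (1/2)^3 = 80.68 × 0.1250 = 10.09 mg/L
(10.09 mg/L = 10.09 mcg/mL)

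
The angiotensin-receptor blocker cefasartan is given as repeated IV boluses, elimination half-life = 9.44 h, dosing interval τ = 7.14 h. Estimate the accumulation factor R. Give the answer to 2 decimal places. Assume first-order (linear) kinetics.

2.45

k = ln2 / t½ = 0.693147 / 9.44 = 0.07343 h⁻¹
e^(−kτ) = e^(−0.07343 × 7.14) = 0.5920
Accumulation ratio R = 1 / (1 − e^(−kτ)) = 1 / (1 − 0.5920) = 2.451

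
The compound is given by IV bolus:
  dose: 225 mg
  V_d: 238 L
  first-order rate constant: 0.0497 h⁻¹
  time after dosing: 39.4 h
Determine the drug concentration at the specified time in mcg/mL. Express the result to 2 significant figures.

C₀ = Dose / Vd = 225.0 / 238 = 0.9454 mg/L
C = C₀ · e^(−k·t) = 0.9454 × e^(−0.04970 × 39.4)
  = 0.9454 × 0.1411 = 0.1334 mg/L
(0.1334 mg/L = 0.1334 mcg/mL)

0.13 mcg/mL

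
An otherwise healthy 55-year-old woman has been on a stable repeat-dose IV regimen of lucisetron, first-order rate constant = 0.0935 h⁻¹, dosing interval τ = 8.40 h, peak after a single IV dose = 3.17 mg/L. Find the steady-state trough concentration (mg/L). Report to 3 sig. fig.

2.66 mg/L

e^(−kτ) = e^(−0.09350 × 8.40) = 0.4559
Accumulation ratio R = 1 / (1 − e^(−kτ)) = 1 / (1 − 0.4559) = 1.838
Steady-state trough = C₀ × R × e^(−kτ) = 3.17 × 1.838 × 0.4559 = 2.656 mg/L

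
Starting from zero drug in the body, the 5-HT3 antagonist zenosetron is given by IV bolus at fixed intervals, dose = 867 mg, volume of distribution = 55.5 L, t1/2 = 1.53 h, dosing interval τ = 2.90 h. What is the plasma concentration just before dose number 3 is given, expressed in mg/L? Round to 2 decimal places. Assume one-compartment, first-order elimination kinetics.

C₀ per dose = Dose / Vd = 867 / 55.5 = 15.62 mg/L
k = ln2 / t½ = 0.693147 / 1.53 = 0.4530 h⁻¹
Fraction remaining after one interval: r = e^(−kτ) = e^(−0.4530 × 2.90) = 0.2688
Before dose 3, 2 doses have been given (aged 1τ, 2τ).
C_trough = C₀ × (r + r²) = 15.62 × (0.2688 + 0.07225) = 5.327 mg/L

5.33 mg/L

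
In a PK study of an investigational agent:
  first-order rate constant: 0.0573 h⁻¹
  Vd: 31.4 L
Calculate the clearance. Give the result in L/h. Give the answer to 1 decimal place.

1.8 L/h

CL = k × Vd = 0.0573 × 31.4 = 1.799 L/h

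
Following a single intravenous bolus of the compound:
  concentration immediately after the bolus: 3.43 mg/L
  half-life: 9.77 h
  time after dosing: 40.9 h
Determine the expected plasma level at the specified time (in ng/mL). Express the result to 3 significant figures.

k = ln2 / t½ = 0.693147 / 9.77 = 0.07095 h⁻¹
C = C₀ · e^(−k·t) = 3.430 × e^(−0.07095 × 40.9)
  = 3.430 × 0.05492 = 0.1884 mg/L
Convert: 0.1884 mg/L × 1000 = 188.4 ng/mL

188 ng/mL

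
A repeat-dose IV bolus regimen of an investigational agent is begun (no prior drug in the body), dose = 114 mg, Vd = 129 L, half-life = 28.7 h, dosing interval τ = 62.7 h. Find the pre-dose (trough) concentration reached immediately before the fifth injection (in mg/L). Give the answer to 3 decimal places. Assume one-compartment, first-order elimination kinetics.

C₀ per dose = Dose / Vd = 114 / 129 = 0.8837 mg/L
k = ln2 / t½ = 0.693147 / 28.7 = 0.02415 h⁻¹
Fraction remaining after one interval: r = e^(−kτ) = e^(−0.02415 × 62.7) = 0.2200
Before dose 5, 4 doses have been given (aged 1τ, 2τ, 3τ, 4τ).
C_trough = C₀ × (r + r² + … + r^4) = C₀ × r(1−r^4)/(1−r)
        = 0.8837 × 0.2200 × (1 − 0.002343) / (1 − 0.2200) = 0.2487 mg/L

0.249 mg/L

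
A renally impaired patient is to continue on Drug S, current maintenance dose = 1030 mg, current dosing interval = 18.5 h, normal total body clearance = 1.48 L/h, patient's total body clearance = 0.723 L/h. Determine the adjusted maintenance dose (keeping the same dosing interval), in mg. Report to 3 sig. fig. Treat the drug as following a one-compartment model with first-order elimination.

To keep the same average steady-state level, dosing rate must scale with clearance.
CL ratio = 0.723 / 1.48 = 0.4885
New dose (same interval) = 1030 × 0.4885 = 503.2 mg

503 mg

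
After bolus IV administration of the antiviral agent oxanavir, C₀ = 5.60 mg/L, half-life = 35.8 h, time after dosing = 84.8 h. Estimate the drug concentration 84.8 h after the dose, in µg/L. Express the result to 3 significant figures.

1080 µg/L

k = ln2 / t½ = 0.693147 / 35.8 = 0.01936 h⁻¹
C = C₀ · e^(−k·t) = 5.600 × e^(−0.01936 × 84.8)
  = 5.600 × 0.1936 = 1.084 mg/L
Convert: 1.084 mg/L × 1000 = 1084 µg/L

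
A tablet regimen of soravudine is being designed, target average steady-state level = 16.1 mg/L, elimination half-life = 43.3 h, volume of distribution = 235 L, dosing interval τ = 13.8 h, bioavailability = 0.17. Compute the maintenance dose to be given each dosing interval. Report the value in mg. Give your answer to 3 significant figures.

4920 mg

k = ln2 / t½ = 0.693147 / 43.3 = 0.01601 h⁻¹
CL = k × Vd = 0.01601 × 235 = 3.762 L/h
At steady state, F × (Dose/τ) = Css × CL.
Dose = Css × CL × τ / F = 16.1 × 3.762 × 13.8 / 0.17 = 4917 mg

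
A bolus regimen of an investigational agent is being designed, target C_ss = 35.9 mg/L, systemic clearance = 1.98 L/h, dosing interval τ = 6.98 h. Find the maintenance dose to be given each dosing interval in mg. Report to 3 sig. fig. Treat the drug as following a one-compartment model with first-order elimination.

496 mg

At steady state, Dose/τ = Css × CL.
Dose = Css × CL × τ = 35.9 × 1.980 × 6.98 = 496.2 mg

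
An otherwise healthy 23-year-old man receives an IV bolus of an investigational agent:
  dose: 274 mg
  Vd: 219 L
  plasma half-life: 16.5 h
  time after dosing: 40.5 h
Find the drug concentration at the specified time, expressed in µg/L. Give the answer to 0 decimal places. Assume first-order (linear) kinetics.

228 µg/L

C₀ = Dose / Vd = 274.0 / 219 = 1.251 mg/L
k = ln2 / t½ = 0.693147 / 16.5 = 0.04201 h⁻¹
C = C₀ · e^(−k·t) = 1.251 × e^(−0.04201 × 40.5)
  = 1.251 × 0.1824 = 0.2282 mg/L
Convert: 0.2282 mg/L × 1000 = 228.2 µg/L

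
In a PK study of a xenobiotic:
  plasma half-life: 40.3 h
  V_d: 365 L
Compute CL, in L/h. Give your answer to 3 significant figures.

6.28 L/h

k = ln2 / t½ = 0.693147 / 40.3 = 0.01720 h⁻¹
CL = k × Vd = 0.01720 × 365 = 6.278 L/h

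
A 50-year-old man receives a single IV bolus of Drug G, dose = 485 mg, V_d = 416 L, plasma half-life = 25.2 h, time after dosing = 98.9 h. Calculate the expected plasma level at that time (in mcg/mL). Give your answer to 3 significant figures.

C₀ = Dose / Vd = 485.0 / 416 = 1.166 mg/L
k = ln2 / t½ = 0.693147 / 25.2 = 0.02751 h⁻¹
C = C₀ · e^(−k·t) = 1.166 × e^(−0.02751 × 98.9)
  = 1.166 × 0.06583 = 0.07676 mg/L
(0.07676 mg/L = 0.07676 mcg/mL)

0.0768 mcg/mL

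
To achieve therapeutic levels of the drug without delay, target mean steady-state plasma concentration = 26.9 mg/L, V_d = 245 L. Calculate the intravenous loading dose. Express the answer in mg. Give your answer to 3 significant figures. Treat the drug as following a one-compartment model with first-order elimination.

LD = Css × Vd = 26.9 × 245 = 6591 mg

6590 mg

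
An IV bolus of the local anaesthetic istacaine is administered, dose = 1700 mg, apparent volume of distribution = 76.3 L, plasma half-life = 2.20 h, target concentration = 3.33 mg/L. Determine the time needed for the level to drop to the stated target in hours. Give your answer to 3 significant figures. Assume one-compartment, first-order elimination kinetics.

C₀ = Dose / Vd = 1700 / 76.3 = 22.28 mg/L
k = ln2 / t½ = 0.693147 / 2.20 = 0.3151 h⁻¹
t = ln(C₀ / C) / k = ln(22.28 / 3.33) / 0.3151
  = ln(6.691) / 0.3151 = 1.901 / 0.3151 = 6.033 h

6.03 h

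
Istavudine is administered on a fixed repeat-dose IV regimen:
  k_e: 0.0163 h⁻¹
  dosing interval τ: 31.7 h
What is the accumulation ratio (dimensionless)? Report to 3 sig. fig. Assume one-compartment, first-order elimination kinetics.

e^(−kτ) = e^(−0.01630 × 31.7) = 0.5965
Accumulation ratio R = 1 / (1 − e^(−kτ)) = 1 / (1 − 0.5965) = 2.478

2.48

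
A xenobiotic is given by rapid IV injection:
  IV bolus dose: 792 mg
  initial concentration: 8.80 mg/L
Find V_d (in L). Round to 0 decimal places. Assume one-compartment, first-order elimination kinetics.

Vd = Dose / C₀ = 792.0 / 8.80 = 90.00 L

90 L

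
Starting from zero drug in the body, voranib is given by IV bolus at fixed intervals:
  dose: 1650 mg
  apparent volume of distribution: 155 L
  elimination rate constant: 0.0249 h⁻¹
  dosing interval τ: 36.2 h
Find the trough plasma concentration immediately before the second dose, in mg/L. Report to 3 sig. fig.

4.32 mg/L

C₀ per dose = Dose / Vd = 1650 / 155 = 10.65 mg/L
Fraction remaining after one interval: r = e^(−kτ) = e^(−0.02490 × 36.2) = 0.4060
Before dose 2, 1 dose has been given (aged 1τ).
C_trough = C₀ × r = 10.65 × 0.4060 = 4.324 mg/L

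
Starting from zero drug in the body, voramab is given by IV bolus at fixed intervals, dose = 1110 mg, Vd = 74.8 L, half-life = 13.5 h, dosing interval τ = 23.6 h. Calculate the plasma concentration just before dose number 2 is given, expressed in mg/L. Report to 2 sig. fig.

C₀ per dose = Dose / Vd = 1110 / 74.8 = 14.84 mg/L
k = ln2 / t½ = 0.693147 / 13.5 = 0.05134 h⁻¹
Fraction remaining after one interval: r = e^(−kτ) = e^(−0.05134 × 23.6) = 0.2977
Before dose 2, 1 dose has been given (aged 1τ).
C_trough = C₀ × r = 14.84 × 0.2977 = 4.418 mg/L

4.4 mg/L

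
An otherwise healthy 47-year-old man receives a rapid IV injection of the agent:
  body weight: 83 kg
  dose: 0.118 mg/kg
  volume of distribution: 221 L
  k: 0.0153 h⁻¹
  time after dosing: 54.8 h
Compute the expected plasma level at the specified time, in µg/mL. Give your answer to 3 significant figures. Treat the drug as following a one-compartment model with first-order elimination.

Total dose = 0.118 × 83 = 9.794 mg
C₀ = Dose / Vd = 9.794 / 221 = 0.04432 mg/L
C = C₀ · e^(−k·t) = 0.04432 × e^(−0.01530 × 54.8)
  = 0.04432 × 0.4324 = 0.01916 mg/L
(0.01916 mg/L = 0.01916 µg/mL)

0.0192 µg/mL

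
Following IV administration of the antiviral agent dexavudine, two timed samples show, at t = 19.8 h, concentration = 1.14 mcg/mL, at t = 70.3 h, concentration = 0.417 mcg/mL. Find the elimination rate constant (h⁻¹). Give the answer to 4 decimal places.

0.0199 h⁻¹

k = ln(C₁/C₂) / (t₂ − t₁) = ln(1.14/0.417) / (70.3 − 19.8)
  = 1.006 / 50.50 = 0.01992 h⁻¹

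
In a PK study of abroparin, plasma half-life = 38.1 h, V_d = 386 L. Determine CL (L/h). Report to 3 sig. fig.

k = ln2 / t½ = 0.693147 / 38.1 = 0.01819 h⁻¹
CL = k × Vd = 0.01819 × 386 = 7.021 L/h

7.02 L/h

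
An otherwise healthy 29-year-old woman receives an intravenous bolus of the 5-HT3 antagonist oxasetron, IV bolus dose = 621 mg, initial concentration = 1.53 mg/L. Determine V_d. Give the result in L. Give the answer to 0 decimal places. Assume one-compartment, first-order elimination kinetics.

Vd = Dose / C₀ = 621.0 / 1.53 = 405.9 L

406 L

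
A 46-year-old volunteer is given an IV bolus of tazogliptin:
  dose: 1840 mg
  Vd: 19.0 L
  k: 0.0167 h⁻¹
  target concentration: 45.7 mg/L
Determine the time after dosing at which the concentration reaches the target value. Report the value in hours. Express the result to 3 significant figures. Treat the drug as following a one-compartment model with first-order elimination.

45.0 h

C₀ = Dose / Vd = 1840 / 19.0 = 96.84 mg/L
t = ln(C₀ / C) / k = ln(96.84 / 45.7) / 0.01670
  = ln(2.119) / 0.01670 = 0.7509 / 0.01670 = 44.96 h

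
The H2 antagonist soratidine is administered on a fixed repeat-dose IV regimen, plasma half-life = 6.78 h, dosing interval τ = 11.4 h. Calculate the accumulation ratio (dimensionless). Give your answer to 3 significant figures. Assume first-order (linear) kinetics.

1.45

k = ln2 / t½ = 0.693147 / 6.78 = 0.1022 h⁻¹
e^(−kτ) = e^(−0.1022 × 11.4) = 0.3119
Accumulation ratio R = 1 / (1 − e^(−kτ)) = 1 / (1 − 0.3119) = 1.453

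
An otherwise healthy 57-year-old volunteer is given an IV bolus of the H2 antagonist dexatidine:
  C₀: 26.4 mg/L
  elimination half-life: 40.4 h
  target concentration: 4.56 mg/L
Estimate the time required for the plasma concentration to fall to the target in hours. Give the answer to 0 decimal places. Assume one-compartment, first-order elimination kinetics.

102 h

k = ln2 / t½ = 0.693147 / 40.4 = 0.01716 h⁻¹
t = ln(C₀ / C) / k = ln(26.40 / 4.56) / 0.01716
  = ln(5.789) / 0.01716 = 1.756 / 0.01716 = 102.3 h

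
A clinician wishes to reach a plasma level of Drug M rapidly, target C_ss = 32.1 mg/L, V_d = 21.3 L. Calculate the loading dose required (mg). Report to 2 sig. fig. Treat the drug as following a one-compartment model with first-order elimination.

680 mg

LD = Css × Vd = 32.1 × 21.3 = 683.7 mg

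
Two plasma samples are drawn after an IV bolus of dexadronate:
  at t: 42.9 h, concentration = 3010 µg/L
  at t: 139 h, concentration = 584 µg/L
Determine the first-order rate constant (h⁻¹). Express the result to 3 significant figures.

0.0171 h⁻¹

k = ln(C₁/C₂) / (t₂ − t₁) = ln(3010/584) / (139 − 42.9)
  = 1.640 / 96.10 = 0.01707 h⁻¹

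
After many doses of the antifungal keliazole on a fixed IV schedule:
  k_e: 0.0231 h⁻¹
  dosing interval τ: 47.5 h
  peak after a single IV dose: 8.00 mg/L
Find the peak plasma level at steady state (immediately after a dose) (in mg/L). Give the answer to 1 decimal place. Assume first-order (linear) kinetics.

12.0 mg/L

e^(−kτ) = e^(−0.02310 × 47.5) = 0.3338
Accumulation ratio R = 1 / (1 − e^(−kτ)) = 1 / (1 − 0.3338) = 1.501
Steady-state peak = C₀ × R = 8.00 × 1.501 = 12.01 mg/L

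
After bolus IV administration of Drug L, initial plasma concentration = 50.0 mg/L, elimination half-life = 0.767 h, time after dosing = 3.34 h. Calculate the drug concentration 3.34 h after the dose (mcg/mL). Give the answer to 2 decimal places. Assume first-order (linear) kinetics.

2.44 mcg/mL

k = ln2 / t½ = 0.693147 / 0.767 = 0.9037 h⁻¹
C = C₀ · e^(−k·t) = 50.00 × e^(−0.9037 × 3.34)
  = 50.00 × 0.04888 = 2.444 mg/L
(2.444 mg/L = 2.444 mcg/mL)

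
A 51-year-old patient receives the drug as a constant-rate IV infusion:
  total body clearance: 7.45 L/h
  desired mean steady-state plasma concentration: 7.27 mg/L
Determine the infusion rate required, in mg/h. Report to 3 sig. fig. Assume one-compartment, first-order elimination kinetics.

At steady state, infusion rate R₀ = Css × CL = 7.27 × 7.450 = 54.16 mg/h

54.2 mg/h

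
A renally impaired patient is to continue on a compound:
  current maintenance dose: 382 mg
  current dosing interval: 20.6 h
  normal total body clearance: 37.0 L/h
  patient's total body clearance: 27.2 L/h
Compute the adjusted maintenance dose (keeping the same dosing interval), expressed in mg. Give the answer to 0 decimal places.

To keep the same average steady-state level, dosing rate must scale with clearance.
CL ratio = 27.2 / 37.0 = 0.7351
New dose (same interval) = 382 × 0.7351 = 280.8 mg

281 mg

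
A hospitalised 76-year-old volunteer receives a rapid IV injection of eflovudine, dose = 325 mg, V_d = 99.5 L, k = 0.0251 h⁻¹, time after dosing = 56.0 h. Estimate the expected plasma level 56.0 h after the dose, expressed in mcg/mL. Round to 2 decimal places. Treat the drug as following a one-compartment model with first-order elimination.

C₀ = Dose / Vd = 325.0 / 99.5 = 3.266 mg/L
C = C₀ · e^(−k·t) = 3.266 × e^(−0.02510 × 56.0)
  = 3.266 × 0.2452 = 0.8008 mg/L
(0.8008 mg/L = 0.8008 mcg/mL)

0.80 mcg/mL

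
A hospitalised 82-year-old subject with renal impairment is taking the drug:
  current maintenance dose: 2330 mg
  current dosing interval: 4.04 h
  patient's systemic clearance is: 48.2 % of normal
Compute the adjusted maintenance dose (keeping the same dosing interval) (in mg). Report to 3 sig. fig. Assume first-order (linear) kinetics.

To keep the same average steady-state level, dosing rate must scale with clearance.
CL ratio = 48.2 / 100 = 0.4820
New dose (same interval) = 2330 × 0.4820 = 1123 mg

1120 mg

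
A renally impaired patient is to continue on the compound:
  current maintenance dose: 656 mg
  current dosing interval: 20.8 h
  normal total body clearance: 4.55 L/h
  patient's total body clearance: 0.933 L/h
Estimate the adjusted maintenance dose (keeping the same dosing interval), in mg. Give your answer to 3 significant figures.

To keep the same average steady-state level, dosing rate must scale with clearance.
CL ratio = 0.933 / 4.55 = 0.2051
New dose (same interval) = 656 × 0.2051 = 134.5 mg

135 mg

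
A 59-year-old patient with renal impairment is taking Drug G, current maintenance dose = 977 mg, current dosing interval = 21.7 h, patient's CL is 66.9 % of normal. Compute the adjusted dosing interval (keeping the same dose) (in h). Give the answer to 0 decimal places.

To keep the same average steady-state level, dosing rate must scale with clearance.
CL ratio = 66.9 / 100 = 0.6690
New interval (same dose) = 21.7 / 0.6690 = 32.44 h

32 h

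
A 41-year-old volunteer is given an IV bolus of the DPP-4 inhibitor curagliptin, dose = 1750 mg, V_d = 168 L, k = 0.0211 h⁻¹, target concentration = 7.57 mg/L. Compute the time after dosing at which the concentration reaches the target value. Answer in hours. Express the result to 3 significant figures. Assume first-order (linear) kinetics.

15.1 h

C₀ = Dose / Vd = 1750 / 168 = 10.42 mg/L
t = ln(C₀ / C) / k = ln(10.42 / 7.57) / 0.02110
  = ln(1.376) / 0.02110 = 0.3192 / 0.02110 = 15.13 h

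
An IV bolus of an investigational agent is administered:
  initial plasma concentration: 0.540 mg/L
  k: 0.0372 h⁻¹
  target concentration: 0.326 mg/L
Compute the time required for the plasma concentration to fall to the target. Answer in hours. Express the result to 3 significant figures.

t = ln(C₀ / C) / k = ln(0.5400 / 0.326) / 0.03720
  = ln(1.656) / 0.03720 = 0.5044 / 0.03720 = 13.56 h

13.6 h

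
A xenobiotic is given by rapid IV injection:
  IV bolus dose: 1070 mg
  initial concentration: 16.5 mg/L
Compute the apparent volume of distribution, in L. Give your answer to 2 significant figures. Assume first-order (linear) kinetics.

Vd = Dose / C₀ = 1070 / 16.5 = 64.85 L

65 L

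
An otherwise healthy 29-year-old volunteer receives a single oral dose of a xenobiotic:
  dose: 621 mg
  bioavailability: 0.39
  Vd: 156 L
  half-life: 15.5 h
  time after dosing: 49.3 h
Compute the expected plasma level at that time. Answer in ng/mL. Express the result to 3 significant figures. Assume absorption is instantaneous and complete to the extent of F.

Amount reaching circulation = F × Dose = 0.39 × 621.0 = 242.2 mg
C₀ = F·Dose / Vd = 242.2 / 156 = 1.553 mg/L
k = ln2 / t½ = 0.693147 / 15.5 = 0.04472 h⁻¹
C = C₀ · e^(−k·t) = 1.553 × e^(−0.04472 × 49.3)
  = 1.553 × 0.1103 = 0.1713 mg/L
Convert: 0.1713 mg/L × 1000 = 171.3 ng/mL

171 ng/mL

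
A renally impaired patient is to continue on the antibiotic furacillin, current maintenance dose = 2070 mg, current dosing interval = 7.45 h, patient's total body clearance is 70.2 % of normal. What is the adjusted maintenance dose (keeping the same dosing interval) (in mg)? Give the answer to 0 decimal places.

1453 mg

To keep the same average steady-state level, dosing rate must scale with clearance.
CL ratio = 70.2 / 100 = 0.7020
New dose (same interval) = 2070 × 0.7020 = 1453 mg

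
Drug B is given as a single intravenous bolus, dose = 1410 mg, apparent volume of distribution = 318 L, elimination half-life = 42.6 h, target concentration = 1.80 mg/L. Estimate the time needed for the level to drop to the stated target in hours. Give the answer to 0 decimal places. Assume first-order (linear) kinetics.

55 h

C₀ = Dose / Vd = 1410 / 318 = 4.434 mg/L
k = ln2 / t½ = 0.693147 / 42.6 = 0.01627 h⁻¹
t = ln(C₀ / C) / k = ln(4.434 / 1.80) / 0.01627
  = ln(2.463) / 0.01627 = 0.9014 / 0.01627 = 55.40 h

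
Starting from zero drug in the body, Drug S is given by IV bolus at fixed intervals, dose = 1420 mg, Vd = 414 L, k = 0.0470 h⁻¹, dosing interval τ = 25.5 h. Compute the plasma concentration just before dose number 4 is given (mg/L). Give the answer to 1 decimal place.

C₀ per dose = Dose / Vd = 1420 / 414 = 3.430 mg/L
Fraction remaining after one interval: r = e^(−kτ) = e^(−0.04700 × 25.5) = 0.3016
Before dose 4, 3 doses have been given (aged 1τ, 2τ, 3τ).
C_trough = C₀ × (r + r² + … + r^3) = C₀ × r(1−r^3)/(1−r)
        = 3.430 × 0.3016 × (1 − 0.02743) / (1 − 0.3016) = 1.441 mg/L

1.4 mg/L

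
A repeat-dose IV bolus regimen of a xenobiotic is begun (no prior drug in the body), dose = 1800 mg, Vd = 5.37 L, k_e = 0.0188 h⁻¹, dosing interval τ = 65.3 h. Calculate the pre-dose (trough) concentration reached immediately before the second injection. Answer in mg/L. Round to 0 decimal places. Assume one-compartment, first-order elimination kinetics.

C₀ per dose = Dose / Vd = 1800 / 5.37 = 335.2 mg/L
Fraction remaining after one interval: r = e^(−kτ) = e^(−0.01880 × 65.3) = 0.2930
Before dose 2, 1 dose has been given (aged 1τ).
C_trough = C₀ × r = 335.2 × 0.2930 = 98.21 mg/L

98 mg/L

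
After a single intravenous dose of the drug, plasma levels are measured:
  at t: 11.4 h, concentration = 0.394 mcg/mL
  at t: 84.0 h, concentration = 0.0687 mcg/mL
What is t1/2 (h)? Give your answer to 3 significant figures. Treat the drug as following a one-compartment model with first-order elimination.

28.8 h

k = ln(C₁/C₂) / (t₂ − t₁) = ln(0.394/0.0687) / (84.0 − 11.4)
  = 1.747 / 72.60 = 0.02406 h⁻¹
t½ = ln2 / k = 0.693147 / 0.02406 = 28.81 h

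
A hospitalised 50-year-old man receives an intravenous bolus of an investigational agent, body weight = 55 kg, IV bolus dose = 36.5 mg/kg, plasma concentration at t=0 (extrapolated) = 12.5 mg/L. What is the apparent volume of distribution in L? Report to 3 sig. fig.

Dose = 36.5 × 55 = 2008 mg
Vd = Dose / C₀ = 2008 / 12.5 = 160.6 L

161 L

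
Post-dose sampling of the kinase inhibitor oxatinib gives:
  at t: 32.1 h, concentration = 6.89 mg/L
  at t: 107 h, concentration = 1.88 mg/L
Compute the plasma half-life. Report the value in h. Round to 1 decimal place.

40.0 h

k = ln(C₁/C₂) / (t₂ − t₁) = ln(6.89/1.88) / (107 − 32.1)
  = 1.299 / 74.90 = 0.01734 h⁻¹
t½ = ln2 / k = 0.693147 / 0.01734 = 39.97 h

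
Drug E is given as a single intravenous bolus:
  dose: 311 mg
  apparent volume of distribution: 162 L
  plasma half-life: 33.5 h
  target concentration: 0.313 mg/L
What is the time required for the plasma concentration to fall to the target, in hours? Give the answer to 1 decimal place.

C₀ = Dose / Vd = 311.0 / 162 = 1.920 mg/L
k = ln2 / t½ = 0.693147 / 33.5 = 0.02069 h⁻¹
t = ln(C₀ / C) / k = ln(1.920 / 0.313) / 0.02069
  = ln(6.134) / 0.02069 = 1.814 / 0.02069 = 87.68 h

87.7 h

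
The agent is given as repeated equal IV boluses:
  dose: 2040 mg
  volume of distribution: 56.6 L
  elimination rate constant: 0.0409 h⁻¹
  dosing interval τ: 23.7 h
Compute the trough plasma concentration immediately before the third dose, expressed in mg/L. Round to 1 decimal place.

18.9 mg/L

C₀ per dose = Dose / Vd = 2040 / 56.6 = 36.04 mg/L
Fraction remaining after one interval: r = e^(−kτ) = e^(−0.04090 × 23.7) = 0.3793
Before dose 3, 2 doses have been given (aged 1τ, 2τ).
C_trough = C₀ × (r + r²) = 36.04 × (0.3793 + 0.1439) = 18.86 mg/L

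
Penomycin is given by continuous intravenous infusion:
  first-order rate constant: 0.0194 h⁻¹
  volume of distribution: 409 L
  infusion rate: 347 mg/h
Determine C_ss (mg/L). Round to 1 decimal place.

43.7 mg/L

CL = k × Vd = 0.01940 × 409 = 7.935 L/h
At steady state Css = R₀ / CL = 347 / 7.935 = 43.73 mg/L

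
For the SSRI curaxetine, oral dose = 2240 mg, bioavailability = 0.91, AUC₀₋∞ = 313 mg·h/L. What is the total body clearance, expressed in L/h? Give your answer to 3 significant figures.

CL = F·Dose / AUC = 0.91 × 2240 / 313 = 6.512 L/h

6.51 L/h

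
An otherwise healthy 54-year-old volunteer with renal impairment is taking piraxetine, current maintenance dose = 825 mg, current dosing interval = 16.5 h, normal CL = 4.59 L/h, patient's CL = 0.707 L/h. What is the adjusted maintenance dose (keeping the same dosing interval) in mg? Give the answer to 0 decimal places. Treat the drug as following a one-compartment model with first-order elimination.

127 mg

To keep the same average steady-state level, dosing rate must scale with clearance.
CL ratio = 0.707 / 4.59 = 0.1540
New dose (same interval) = 825 × 0.1540 = 127.1 mg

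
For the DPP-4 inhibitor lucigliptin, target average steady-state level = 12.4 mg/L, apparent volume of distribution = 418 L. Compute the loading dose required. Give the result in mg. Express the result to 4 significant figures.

LD = Css × Vd = 12.4 × 418 = 5183 mg

5183 mg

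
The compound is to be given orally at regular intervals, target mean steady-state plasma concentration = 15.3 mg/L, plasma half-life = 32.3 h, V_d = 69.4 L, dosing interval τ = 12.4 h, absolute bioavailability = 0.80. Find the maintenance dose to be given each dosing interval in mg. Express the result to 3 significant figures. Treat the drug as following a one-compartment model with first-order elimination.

k = ln2 / t½ = 0.693147 / 32.3 = 0.02146 h⁻¹
CL = k × Vd = 0.02146 × 69.4 = 1.489 L/h
At steady state, F × (Dose/τ) = Css × CL.
Dose = Css × CL × τ / F = 15.3 × 1.489 × 12.4 / 0.80 = 353.1 mg

353 mg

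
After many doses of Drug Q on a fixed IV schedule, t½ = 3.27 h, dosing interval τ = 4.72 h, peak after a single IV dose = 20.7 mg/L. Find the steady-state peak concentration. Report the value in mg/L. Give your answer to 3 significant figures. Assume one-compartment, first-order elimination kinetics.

32.7 mg/L

k = ln2 / t½ = 0.693147 / 3.27 = 0.2120 h⁻¹
e^(−kτ) = e^(−0.2120 × 4.72) = 0.3676
Accumulation ratio R = 1 / (1 − e^(−kτ)) = 1 / (1 − 0.3676) = 1.581
Steady-state peak = C₀ × R = 20.7 × 1.581 = 32.73 mg/L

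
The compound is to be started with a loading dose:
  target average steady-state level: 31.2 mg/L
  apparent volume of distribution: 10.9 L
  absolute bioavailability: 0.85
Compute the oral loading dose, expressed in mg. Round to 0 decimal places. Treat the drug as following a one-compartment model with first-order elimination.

LD = Css × Vd / F = 31.2 × 10.9 / 0.85 = 400.1 mg

400 mg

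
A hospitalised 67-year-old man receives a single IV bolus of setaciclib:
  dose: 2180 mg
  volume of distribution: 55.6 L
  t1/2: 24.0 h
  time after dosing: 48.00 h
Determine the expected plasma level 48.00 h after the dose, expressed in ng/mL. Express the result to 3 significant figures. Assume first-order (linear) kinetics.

9800 ng/mL

C₀ = Dose / Vd = 2180 / 55.6 = 39.21 mg/L
k = ln2 / t½ = 0.693147 / 24.0 = 0.02888 h⁻¹
t / t½ = 48.00 / 24.0 = 2 half-lives
C = C₀ × (1/2)^2 = 39.21 × 0.2500 = 9.803 mg/L
Convert: 9.803 mg/L × 1000 = 9803 ng/mL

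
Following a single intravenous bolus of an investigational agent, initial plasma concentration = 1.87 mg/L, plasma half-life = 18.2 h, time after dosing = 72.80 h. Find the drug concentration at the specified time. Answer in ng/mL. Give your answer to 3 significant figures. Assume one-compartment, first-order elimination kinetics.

117 ng/mL

k = ln2 / t½ = 0.693147 / 18.2 = 0.03809 h⁻¹
t / t½ = 72.80 / 18.2 = 4 half-lives
C = C₀ × (1/2)^4 = 1.870 × 0.06250 = 0.1169 mg/L
Convert: 0.1169 mg/L × 1000 = 116.9 ng/mL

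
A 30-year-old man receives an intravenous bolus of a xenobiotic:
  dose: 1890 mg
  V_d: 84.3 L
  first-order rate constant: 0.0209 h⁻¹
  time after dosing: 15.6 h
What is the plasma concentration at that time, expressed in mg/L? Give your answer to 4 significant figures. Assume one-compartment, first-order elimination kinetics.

C₀ = Dose / Vd = 1890 / 84.3 = 22.42 mg/L
C = C₀ · e^(−k·t) = 22.42 × e^(−0.02090 × 15.6)
  = 22.42 × 0.7218 = 16.18 mg/L

16.18 mg/L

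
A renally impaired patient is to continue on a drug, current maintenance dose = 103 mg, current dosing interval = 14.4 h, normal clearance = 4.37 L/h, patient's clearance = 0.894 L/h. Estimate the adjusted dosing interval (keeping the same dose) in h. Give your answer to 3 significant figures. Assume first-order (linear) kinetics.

To keep the same average steady-state level, dosing rate must scale with clearance.
CL ratio = 0.894 / 4.37 = 0.2046
New interval (same dose) = 14.4 / 0.2046 = 70.38 h

70.4 h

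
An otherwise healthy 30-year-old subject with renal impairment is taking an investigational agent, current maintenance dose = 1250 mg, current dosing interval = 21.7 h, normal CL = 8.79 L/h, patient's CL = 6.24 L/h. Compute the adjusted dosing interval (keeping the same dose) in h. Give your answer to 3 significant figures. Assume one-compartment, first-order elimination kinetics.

To keep the same average steady-state level, dosing rate must scale with clearance.
CL ratio = 6.24 / 8.79 = 0.7099
New interval (same dose) = 21.7 / 0.7099 = 30.57 h

30.6 h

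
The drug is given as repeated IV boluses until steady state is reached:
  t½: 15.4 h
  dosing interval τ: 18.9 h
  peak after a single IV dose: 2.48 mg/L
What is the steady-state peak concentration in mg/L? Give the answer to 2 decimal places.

k = ln2 / t½ = 0.693147 / 15.4 = 0.04501 h⁻¹
e^(−kτ) = e^(−0.04501 × 18.9) = 0.4271
Accumulation ratio R = 1 / (1 − e^(−kτ)) = 1 / (1 − 0.4271) = 1.746
Steady-state peak = C₀ × R = 2.48 × 1.746 = 4.330 mg/L

4.33 mg/L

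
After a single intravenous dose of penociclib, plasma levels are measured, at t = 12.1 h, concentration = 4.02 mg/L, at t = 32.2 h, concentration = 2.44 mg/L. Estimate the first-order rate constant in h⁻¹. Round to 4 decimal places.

k = ln(C₁/C₂) / (t₂ − t₁) = ln(4.02/2.44) / (32.2 − 12.1)
  = 0.4993 / 20.10 = 0.02484 h⁻¹

0.0248 h⁻¹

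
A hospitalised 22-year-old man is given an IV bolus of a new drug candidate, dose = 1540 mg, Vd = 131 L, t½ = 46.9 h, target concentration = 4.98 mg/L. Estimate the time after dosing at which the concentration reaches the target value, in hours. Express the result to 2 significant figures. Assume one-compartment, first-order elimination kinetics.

C₀ = Dose / Vd = 1540 / 131 = 11.76 mg/L
k = ln2 / t½ = 0.693147 / 46.9 = 0.01478 h⁻¹
t = ln(C₀ / C) / k = ln(11.76 / 4.98) / 0.01478
  = ln(2.361) / 0.01478 = 0.8591 / 0.01478 = 58.13 h

58 h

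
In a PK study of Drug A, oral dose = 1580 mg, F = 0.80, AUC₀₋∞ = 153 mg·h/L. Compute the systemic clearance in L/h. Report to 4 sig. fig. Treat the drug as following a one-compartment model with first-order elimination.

CL = F·Dose / AUC = 0.80 × 1580 / 153 = 8.261 L/h

8.261 L/h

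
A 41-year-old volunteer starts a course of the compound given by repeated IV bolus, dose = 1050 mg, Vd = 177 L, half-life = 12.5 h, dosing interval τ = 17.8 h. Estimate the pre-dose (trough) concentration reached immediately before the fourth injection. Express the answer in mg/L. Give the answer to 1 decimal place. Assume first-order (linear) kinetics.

3.3 mg/L

C₀ per dose = Dose / Vd = 1050 / 177 = 5.932 mg/L
k = ln2 / t½ = 0.693147 / 12.5 = 0.05545 h⁻¹
Fraction remaining after one interval: r = e^(−kτ) = e^(−0.05545 × 17.8) = 0.3727
Before dose 4, 3 doses have been given (aged 1τ, 2τ, 3τ).
C_trough = C₀ × (r + r² + … + r^3) = C₀ × r(1−r^3)/(1−r)
        = 5.932 × 0.3727 × (1 − 0.05177) / (1 − 0.3727) = 3.342 mg/L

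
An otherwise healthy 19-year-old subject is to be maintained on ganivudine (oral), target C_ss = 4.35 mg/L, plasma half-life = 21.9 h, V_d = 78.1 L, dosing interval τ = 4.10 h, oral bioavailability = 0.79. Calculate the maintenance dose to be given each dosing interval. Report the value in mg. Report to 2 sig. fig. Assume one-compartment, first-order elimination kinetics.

56 mg

k = ln2 / t½ = 0.693147 / 21.9 = 0.03165 h⁻¹
CL = k × Vd = 0.03165 × 78.1 = 2.472 L/h
At steady state, F × (Dose/τ) = Css × CL.
Dose = Css × CL × τ / F = 4.35 × 2.472 × 4.10 / 0.79 = 55.81 mg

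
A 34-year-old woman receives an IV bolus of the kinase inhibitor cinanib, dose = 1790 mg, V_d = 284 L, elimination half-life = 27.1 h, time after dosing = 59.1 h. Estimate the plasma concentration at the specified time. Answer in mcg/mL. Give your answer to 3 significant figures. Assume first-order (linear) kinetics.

C₀ = Dose / Vd = 1790 / 284 = 6.303 mg/L
k = ln2 / t½ = 0.693147 / 27.1 = 0.02558 h⁻¹
C = C₀ · e^(−k·t) = 6.303 × e^(−0.02558 × 59.1)
  = 6.303 × 0.2205 = 1.390 mg/L
(1.390 mg/L = 1.390 mcg/mL)

1.39 mcg/mL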